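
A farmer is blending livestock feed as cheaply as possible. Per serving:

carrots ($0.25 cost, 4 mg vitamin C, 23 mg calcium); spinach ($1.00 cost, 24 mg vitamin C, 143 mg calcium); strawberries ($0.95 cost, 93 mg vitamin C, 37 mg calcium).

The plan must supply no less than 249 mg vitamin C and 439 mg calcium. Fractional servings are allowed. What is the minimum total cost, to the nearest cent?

carrots only: max(249/4, 439/23) = 62.25 servings → $15.56.
spinach only: max(249/24, 439/143) = 10.38 servings → $10.38.
strawberries only: max(249/93, 439/37) = 11.86 servings → $11.27.
carrots + spinach: the both-tight solution has a negative serving — not a feasible corner.
carrots + strawberries with both tight: 15.88 servings and 1.994 servings → $5.86.
spinach + strawberries with both tight: 2.547 servings and 2.02 servings → $4.47.
The minimum over all feasible corners is $4.47.

$4.47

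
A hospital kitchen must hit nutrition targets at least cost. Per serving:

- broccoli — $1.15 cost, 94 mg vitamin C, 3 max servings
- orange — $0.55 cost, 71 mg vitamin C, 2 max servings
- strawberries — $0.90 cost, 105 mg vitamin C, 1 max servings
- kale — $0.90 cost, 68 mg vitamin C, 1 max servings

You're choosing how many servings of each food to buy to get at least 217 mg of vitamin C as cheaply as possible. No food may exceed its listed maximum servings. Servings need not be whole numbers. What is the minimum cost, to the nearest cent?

$1.74

Cost per mg of vitamin C: orange $0.0077, strawberries $0.0086, broccoli $0.0122, kale $0.0132.
Take 2 servings of orange: +142.0 mg vitamin C for $1.10 (total $1.10, still need 75.0 mg).
Take 0.7143 servings of strawberries: +75.0 mg vitamin C for $0.64 (total $1.74, still need 0.0 mg).
Filling from the cheapest source first is optimal under one linear minimum: $1.74.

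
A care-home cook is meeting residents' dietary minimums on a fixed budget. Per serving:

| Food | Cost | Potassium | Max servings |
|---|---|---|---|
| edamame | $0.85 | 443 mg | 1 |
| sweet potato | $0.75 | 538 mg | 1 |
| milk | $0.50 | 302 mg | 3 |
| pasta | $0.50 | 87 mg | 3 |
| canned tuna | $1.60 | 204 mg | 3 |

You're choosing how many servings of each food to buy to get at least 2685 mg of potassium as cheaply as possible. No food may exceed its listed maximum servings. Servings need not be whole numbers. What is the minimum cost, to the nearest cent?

Cost per mg of potassium: sweet potato $0.0014, milk $0.0017, edamame $0.0019, pasta $0.0057, canned tuna $0.0078.
Take 1 serving of sweet potato: +538.0 mg potassium for $0.75 (total $0.75, still need 2147.0 mg).
Take 3 servings of milk: +906.0 mg potassium for $1.50 (total $2.25, still need 1241.0 mg).
Take 1 serving of edamame: +443.0 mg potassium for $0.85 (total $3.10, still need 798.0 mg).
Take 3 servings of pasta: +261.0 mg potassium for $1.50 (total $4.60, still need 537.0 mg).
Take 2.632 servings of canned tuna: +537.0 mg potassium for $4.21 (total $8.81, still need 0.0 mg).
Filling from the cheapest source first is optimal under one linear minimum: $8.81.

$8.81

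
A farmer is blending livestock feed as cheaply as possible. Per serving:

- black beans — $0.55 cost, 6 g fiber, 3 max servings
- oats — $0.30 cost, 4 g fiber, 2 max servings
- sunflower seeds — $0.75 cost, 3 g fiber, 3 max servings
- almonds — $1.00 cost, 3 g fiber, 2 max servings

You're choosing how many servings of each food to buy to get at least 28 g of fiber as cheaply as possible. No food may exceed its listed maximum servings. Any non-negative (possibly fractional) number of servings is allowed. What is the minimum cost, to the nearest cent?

$2.75

Cost per g of fiber: oats $0.0750, black beans $0.0917, sunflower seeds $0.2500, almonds $0.3333.
Take 2 servings of oats: +8.0 g fiber for $0.60 (total $0.60, still need 20.0 g).
Take 3 servings of black beans: +18.0 g fiber for $1.65 (total $2.25, still need 2.0 g).
Take 0.6667 servings of sunflower seeds: +2.0 g fiber for $0.50 (total $2.75, still need 0.0 g).
Filling from the cheapest source first is optimal under one linear minimum: $2.75.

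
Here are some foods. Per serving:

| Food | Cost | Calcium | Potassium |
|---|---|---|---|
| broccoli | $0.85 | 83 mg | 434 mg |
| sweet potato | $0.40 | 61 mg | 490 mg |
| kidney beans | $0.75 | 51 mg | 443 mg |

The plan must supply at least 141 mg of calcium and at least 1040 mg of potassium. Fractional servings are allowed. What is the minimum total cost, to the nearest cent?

$0.92

A basic optimal solution has at most two foods positive. Try each food alone and each pair with both targets met exactly.
broccoli only: max(141/83, 1040/434) = 2.396 servings → $2.04.
sweet potato only: max(141/61, 1040/490) = 2.311 servings → $0.92.
kidney beans only: max(141/51, 1040/443) = 2.765 servings → $2.07.
broccoli + sweet potato with both tight: 0.398 servings and 1.77 servings → $1.05.
broccoli + kidney beans with both tight: 0.6439 servings and 1.717 servings → $1.83.
sweet potato + kidney beans with both targets exact would need a negative amount; discard.
Cheapest feasible corner: $0.92.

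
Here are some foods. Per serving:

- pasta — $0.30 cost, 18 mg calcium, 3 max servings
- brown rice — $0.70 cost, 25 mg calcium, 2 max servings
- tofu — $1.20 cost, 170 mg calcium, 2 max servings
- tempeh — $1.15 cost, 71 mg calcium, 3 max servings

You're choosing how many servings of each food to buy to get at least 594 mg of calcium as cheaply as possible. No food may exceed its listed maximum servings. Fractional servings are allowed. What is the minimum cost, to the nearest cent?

Cost per mg of calcium: tofu $0.0071, tempeh $0.0162, pasta $0.0167, brown rice $0.0280.
Take 2 servings of tofu: +340.0 mg calcium for $2.40 (total $2.40, still need 254.0 mg).
Take 3 servings of tempeh: +213.0 mg calcium for $3.45 (total $5.85, still need 41.0 mg).
Take 2.278 servings of pasta: +41.0 mg calcium for $0.68 (total $6.53, still need 0.0 mg).
Greedy by cheapest-per-mg is optimal for a single linear constraint, so the minimum cost is $6.53.

$6.53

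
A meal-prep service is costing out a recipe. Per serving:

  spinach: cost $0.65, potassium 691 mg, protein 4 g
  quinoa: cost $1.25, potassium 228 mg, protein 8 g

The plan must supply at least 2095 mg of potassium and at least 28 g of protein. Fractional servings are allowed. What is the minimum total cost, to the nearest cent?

$4.43

For a min-cost LP with two ≥-constraints, a basic feasible solution has at most two positive variables.
spinach only: max(2095/691, 28/4) = 7 servings → $4.55.
quinoa only: max(2095/228, 28/8) = 9.189 servings → $11.49.
spinach + quinoa with both tight: 2.248 servings and 2.376 servings → $4.43.
So the least-cost plan costs $4.43.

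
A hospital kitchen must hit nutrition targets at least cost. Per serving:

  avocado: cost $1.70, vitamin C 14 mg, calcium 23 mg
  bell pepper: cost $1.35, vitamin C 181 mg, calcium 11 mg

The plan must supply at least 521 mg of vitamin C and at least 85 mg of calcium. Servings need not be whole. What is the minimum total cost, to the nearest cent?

For a min-cost LP with two ≥-constraints, a basic feasible solution has at most two positive variables.
avocado only: max(521/14, 85/23) = 37.21 servings → $63.26.
bell pepper only: max(521/181, 85/11) = 7.727 servings → $10.43.
avocado + bell pepper with both tight: 2.408 servings and 2.692 servings → $7.73.
Cheapest feasible corner: $7.73.

$7.73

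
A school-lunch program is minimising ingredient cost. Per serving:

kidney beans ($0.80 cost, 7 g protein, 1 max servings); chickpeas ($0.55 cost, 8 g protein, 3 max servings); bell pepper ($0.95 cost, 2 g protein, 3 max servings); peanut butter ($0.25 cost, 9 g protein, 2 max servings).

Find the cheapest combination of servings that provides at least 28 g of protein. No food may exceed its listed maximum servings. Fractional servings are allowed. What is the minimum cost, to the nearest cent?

$1.19

Cost per g of protein: peanut butter $0.0278, chickpeas $0.0688, kidney beans $0.1143, bell pepper $0.4750.
Take 2 servings of peanut butter: +18.0 g protein for $0.50 (total $0.50, still need 10.0 g).
Take 1.25 servings of chickpeas: +10.0 g protein for $0.69 (total $1.19, still need 0.0 g).
Filling from the cheapest source first is optimal under one linear minimum: $1.19.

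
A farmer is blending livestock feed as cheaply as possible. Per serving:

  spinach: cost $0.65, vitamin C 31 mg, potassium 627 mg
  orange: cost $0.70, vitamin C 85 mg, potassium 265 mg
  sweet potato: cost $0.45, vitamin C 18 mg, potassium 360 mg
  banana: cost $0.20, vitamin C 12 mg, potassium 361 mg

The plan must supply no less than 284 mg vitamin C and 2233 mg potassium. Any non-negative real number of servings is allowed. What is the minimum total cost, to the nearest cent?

$2.76

Two binding constraints pin down two serving amounts, so the optimal mix uses at most two foods. The candidates are each food alone (scaled to the tighter of vitamin C/potassium) and each pair with both constraints tight.
spinach only: max(284/31, 2233/627) = 9.161 servings → $5.95.
orange only: max(284/85, 2233/265) = 8.426 servings → $5.90.
sweet potato only: max(284/18, 2233/360) = 15.78 servings → $7.10.
banana only: max(284/12, 2233/361) = 23.67 servings → $4.73.
spinach + orange with both tight: 2.541 servings and 2.414 servings → $3.34.
spinach + sweet potato: the both-tight solution has a negative serving — not a feasible corner.
spinach + banana: intersection lies outside the first quadrant.
orange + sweet potato with both tight: 2.402 servings and 4.435 servings → $3.68.
orange + banana with both tight: 2.753 servings and 4.165 servings → $2.76.
sweet potato + banana with both targets exact would need a negative amount; discard.
So the least-cost plan costs $2.76.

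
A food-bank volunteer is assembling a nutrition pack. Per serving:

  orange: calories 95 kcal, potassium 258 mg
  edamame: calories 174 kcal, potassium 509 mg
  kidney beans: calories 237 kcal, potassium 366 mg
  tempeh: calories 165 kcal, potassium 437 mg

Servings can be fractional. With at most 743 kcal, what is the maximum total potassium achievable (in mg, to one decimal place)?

Potassium per kcal: edamame 2.925, orange 2.716, tempeh 2.648, kidney beans 1.544.
With no serving limits, spend the whole calories allowance on edamame: 743 kcal / 174 kcal × 509 mg = 2173.5 mg.

2173.5 mg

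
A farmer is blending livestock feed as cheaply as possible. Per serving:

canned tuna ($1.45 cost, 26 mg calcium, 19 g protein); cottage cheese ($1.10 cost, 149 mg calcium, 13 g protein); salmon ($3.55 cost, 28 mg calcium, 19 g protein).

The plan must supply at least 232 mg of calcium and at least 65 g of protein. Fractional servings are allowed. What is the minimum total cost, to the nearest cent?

$5.08

Compare the cost at each extreme point of the feasible region.
canned tuna only: max(232/26, 65/19) = 8.923 servings → $12.94.
cottage cheese only: max(232/149, 65/13) = 5 servings → $5.50.
salmon only: max(232/28, 65/19) = 8.286 servings → $29.41.
canned tuna + cottage cheese with both tight: 2.675 servings and 1.09 servings → $5.08.
canned tuna + salmon: intersection lies outside the first quadrant.
cottage cheese + salmon with both tight: 1.049 servings and 2.703 servings → $10.75.
Cheapest feasible corner: $5.08.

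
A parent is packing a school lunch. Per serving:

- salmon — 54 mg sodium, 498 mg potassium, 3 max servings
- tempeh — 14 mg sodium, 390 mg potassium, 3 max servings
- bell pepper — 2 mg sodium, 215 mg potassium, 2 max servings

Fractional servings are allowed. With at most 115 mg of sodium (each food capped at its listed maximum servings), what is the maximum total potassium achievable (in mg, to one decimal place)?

Potassium per mg sodium: bell pepper 107.5, tempeh 27.86, salmon 9.222.
Take 2 servings of bell pepper: uses 4 mg sodium, +430.0 mg potassium (running total 430.0 mg).
Take 3 servings of tempeh: uses 42 mg sodium, +1170.0 mg potassium (running total 1600.0 mg).
Take 1.278 servings of salmon: uses 69 mg sodium, +636.3 mg potassium (running total 2236.3 mg).
Greedy by best ratio exhausts the sodium allowance optimally: 2236.3 mg.

2236.3 mg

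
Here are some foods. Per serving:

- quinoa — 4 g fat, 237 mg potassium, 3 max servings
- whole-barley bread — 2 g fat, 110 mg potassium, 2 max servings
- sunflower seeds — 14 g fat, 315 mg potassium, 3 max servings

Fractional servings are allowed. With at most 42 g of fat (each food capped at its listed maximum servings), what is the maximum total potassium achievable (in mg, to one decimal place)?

Potassium per g fat: quinoa 59.25, whole-barley bread 55, sunflower seeds 22.5.
Take 3 servings of quinoa: uses 12 g fat, +711.0 mg potassium (running total 711.0 mg).
Take 2 servings of whole-barley bread: uses 4 g fat, +220.0 mg potassium (running total 931.0 mg).
Take 1.857 servings of sunflower seeds: uses 26 g fat, +585.0 mg potassium (running total 1516.0 mg).
Greedy by best ratio exhausts the fat allowance optimally: 1516.0 mg.

1516.0 mg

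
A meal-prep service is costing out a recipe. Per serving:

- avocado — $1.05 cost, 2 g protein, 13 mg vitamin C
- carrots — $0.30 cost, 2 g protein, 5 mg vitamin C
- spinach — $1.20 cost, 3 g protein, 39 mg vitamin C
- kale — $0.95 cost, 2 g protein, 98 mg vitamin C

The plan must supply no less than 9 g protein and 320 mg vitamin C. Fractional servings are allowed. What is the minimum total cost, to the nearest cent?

Two binding constraints pin down two serving amounts, so the optimal mix uses at most two foods. The candidates are each food alone (scaled to the tighter of protein/vitamin C) and each pair with both constraints tight.
avocado only: max(9/2, 320/13) = 24.62 servings → $25.85.
carrots only: max(9/2, 320/5) = 64 servings → $19.20.
spinach only: max(9/3, 320/39) = 8.205 servings → $9.85.
kale only: max(9/2, 320/98) = 4.5 servings → $4.28.
avocado + carrots: intersection lies outside the first quadrant.
avocado + spinach with both targets exact would need a negative amount; discard.
avocado + kale with both tight: 1.424 servings and 3.076 servings → $4.42.
carrots + spinach: the both-tight solution has a negative serving — not a feasible corner.
carrots + kale with both tight: 1.301 servings and 3.199 servings → $3.43.
spinach + kale with both tight: 1.12 servings and 2.819 servings → $4.02.
Cheapest feasible corner: $3.43.

$3.43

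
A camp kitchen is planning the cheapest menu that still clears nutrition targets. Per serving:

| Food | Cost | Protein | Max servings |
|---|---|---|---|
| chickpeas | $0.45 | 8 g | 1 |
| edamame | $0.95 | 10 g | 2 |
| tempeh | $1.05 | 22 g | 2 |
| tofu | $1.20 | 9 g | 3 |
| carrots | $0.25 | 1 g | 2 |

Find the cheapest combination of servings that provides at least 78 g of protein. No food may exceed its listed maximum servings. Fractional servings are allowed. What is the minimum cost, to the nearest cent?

$5.25

Cost per g of protein: tempeh $0.0477, chickpeas $0.0563, edamame $0.0950, tofu $0.1333, carrots $0.2500.
Take 2 servings of tempeh: +44.0 g protein for $2.10 (total $2.10, still need 34.0 g).
Take 1 serving of chickpeas: +8.0 g protein for $0.45 (total $2.55, still need 26.0 g).
Take 2 servings of edamame: +20.0 g protein for $1.90 (total $4.45, still need 6.0 g).
Take 0.6667 servings of tofu: +6.0 g protein for $0.80 (total $5.25, still need 0.0 g).
Greedy by cheapest-per-g is optimal for a single linear constraint, so the minimum cost is $5.25.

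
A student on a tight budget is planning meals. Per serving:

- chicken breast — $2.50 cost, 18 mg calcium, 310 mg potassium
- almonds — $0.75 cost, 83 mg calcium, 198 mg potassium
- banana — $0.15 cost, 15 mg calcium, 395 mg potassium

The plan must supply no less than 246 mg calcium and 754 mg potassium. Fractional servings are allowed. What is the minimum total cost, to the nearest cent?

$2.23

For a min-cost LP with two ≥-constraints, a basic feasible solution has at most two positive variables.
chicken breast only: max(246/18, 754/310) = 13.67 servings → $34.17.
almonds only: max(246/83, 754/198) = 3.808 servings → $2.86.
banana only: max(246/15, 754/395) = 16.4 servings → $2.46.
chicken breast + almonds with both tight: 0.6259 servings and 2.828 servings → $3.69.
chicken breast + banana: the both-tight solution has a negative serving — not a feasible corner.
almonds + banana with both tight: 2.88 servings and 0.4653 servings → $2.23.
Cheapest feasible corner: $2.23.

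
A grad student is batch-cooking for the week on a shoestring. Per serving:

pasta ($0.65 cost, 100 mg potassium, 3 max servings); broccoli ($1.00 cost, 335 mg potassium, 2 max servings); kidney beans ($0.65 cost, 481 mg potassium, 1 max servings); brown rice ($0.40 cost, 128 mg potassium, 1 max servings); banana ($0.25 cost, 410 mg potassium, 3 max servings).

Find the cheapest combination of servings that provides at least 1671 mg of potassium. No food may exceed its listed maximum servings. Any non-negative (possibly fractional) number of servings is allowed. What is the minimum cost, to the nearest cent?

Cost per mg of potassium: banana $0.0006, kidney beans $0.0014, broccoli $0.0030, brown rice $0.0031, pasta $0.0065.
Take 3 servings of banana: +1230.0 mg potassium for $0.75 (total $0.75, still need 441.0 mg).
Take 0.9168 servings of kidney beans: +441.0 mg potassium for $0.60 (total $1.35, still need 0.0 mg).
Filling from the cheapest source first is optimal under one linear minimum: $1.35.

$1.35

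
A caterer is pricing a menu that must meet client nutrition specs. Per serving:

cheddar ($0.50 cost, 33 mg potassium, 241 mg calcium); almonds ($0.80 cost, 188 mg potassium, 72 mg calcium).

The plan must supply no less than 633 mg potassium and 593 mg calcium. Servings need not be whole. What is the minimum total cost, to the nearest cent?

Two binding constraints pin down two serving amounts, so the optimal mix uses at most two foods. The candidates are each food alone (scaled to the tighter of potassium/calcium) and each pair with both constraints tight.
cheddar only: max(633/33, 593/241) = 19.18 servings → $9.59.
almonds only: max(633/188, 593/72) = 8.236 servings → $6.59.
cheddar + almonds with both tight: 1.535 servings and 3.098 servings → $3.25.
The minimum over all feasible corners is $3.25.

$3.25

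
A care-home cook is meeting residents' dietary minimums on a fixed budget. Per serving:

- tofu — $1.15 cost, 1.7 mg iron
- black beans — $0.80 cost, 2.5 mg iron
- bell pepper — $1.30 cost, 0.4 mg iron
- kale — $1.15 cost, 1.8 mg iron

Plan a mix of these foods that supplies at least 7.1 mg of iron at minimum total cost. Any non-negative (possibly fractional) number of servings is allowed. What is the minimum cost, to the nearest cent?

$2.27

Cost per mg of iron: black beans $0.3200, kale $0.6389, tofu $0.6765, bell pepper $3.2500.
With no serving limits, use only black beans: 7.1 mg / 2.5 mg = 2.84 servings × $0.80 = $2.27.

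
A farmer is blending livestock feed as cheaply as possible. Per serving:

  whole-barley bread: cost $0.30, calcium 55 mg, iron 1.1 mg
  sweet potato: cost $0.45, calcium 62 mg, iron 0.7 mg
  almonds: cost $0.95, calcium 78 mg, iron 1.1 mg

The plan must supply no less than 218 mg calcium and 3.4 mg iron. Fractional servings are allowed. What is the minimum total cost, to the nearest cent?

$1.19

At the optimum either one food covers both requirements or two foods hit both targets exactly; no other combination can be cheaper.
whole-barley bread only: max(218/55, 3.4/1.1) = 3.964 servings → $1.19.
sweet potato only: max(218/62, 3.4/0.7) = 4.857 servings → $2.19.
almonds only: max(218/78, 3.4/1.1) = 3.091 servings → $2.94.
whole-barley bread + sweet potato with both tight: 1.96 servings and 1.778 servings → $1.39.
whole-barley bread + almonds with both tight: 1.004 servings and 2.087 servings → $2.28.
sweet potato + almonds with both targets exact would need a negative amount; discard.
So the least-cost plan costs $1.19.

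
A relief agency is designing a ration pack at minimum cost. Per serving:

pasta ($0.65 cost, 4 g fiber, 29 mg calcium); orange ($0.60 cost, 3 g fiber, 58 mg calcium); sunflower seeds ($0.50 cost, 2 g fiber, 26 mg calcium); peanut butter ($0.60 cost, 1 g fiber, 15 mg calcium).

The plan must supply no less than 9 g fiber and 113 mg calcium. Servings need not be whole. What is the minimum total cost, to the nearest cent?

Check every corner: each single food scaled to meet both minima, and each pair solved so both constraints bind.
pasta only: max(9/4, 113/29) = 3.897 servings → $2.53.
orange only: max(9/3, 113/58) = 3 servings → $1.80.
sunflower seeds only: max(9/2, 113/26) = 4.5 servings → $2.25.
peanut butter only: max(9/1, 113/15) = 9 servings → $5.40.
pasta + orange with both tight: 1.262 servings and 1.317 servings → $1.61.
pasta + sunflower seeds with both tight: 0.1739 servings and 4.152 servings → $2.19.
pasta + peanut butter with both tight: 0.7097 servings and 6.161 servings → $4.16.
orange + sunflower seeds with both targets exact would need a negative amount; discard.
orange + peanut butter: intersection lies outside the first quadrant.
sunflower seeds + peanut butter with both targets exact would need a negative amount; discard.
The minimum over all feasible corners is $1.61.

$1.61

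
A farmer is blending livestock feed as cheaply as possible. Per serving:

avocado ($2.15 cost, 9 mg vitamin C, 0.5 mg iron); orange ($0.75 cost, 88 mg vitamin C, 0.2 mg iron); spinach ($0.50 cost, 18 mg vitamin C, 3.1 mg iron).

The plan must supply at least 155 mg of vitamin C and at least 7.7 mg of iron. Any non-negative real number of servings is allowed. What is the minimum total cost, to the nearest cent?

This is a tiny linear program; its minimum lies at a vertex of the feasible set. List the vertices and price them.
avocado only: max(155/9, 7.7/0.5) = 17.22 servings → $37.03.
orange only: max(155/88, 7.7/0.2) = 38.5 servings → $28.88.
spinach only: max(155/18, 7.7/3.1) = 8.611 servings → $4.31.
avocado + orange with both tight: 15.32 servings and 0.1943 servings → $33.09.
avocado + spinach with both targets exact would need a negative amount; discard.
orange + spinach with both tight: 1.27 servings and 2.402 servings → $2.15.
The minimum over all feasible corners is $2.15.

$2.15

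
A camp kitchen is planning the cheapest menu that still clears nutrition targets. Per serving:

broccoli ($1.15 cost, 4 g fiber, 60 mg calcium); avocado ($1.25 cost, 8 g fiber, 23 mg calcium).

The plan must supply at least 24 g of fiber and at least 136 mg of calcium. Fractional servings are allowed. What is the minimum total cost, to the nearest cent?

An LP optimum is at a vertex; with two nutrient constraints at most two foods are used. Check each candidate.
broccoli only: max(24/4, 136/60) = 6 servings → $6.90.
avocado only: max(24/8, 136/23) = 5.913 servings → $7.39.
broccoli + avocado with both tight: 1.381 servings and 2.309 servings → $4.48.
Cheapest feasible corner: $4.48.

$4.48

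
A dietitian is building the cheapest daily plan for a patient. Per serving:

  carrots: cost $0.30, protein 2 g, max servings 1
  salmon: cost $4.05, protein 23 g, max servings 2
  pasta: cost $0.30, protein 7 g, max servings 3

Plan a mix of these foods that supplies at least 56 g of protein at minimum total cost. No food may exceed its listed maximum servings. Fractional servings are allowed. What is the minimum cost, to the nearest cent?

Cost per g of protein: pasta $0.0429, carrots $0.1500, salmon $0.1761.
Take 3 servings of pasta: +21.0 g protein for $0.90 (total $0.90, still need 35.0 g).
Take 1 serving of carrots: +2.0 g protein for $0.30 (total $1.20, still need 33.0 g).
Take 1.435 servings of salmon: +33.0 g protein for $5.81 (total $7.01, still need 0.0 g).
Filling from the cheapest source first is optimal under one linear minimum: $7.01.

$7.01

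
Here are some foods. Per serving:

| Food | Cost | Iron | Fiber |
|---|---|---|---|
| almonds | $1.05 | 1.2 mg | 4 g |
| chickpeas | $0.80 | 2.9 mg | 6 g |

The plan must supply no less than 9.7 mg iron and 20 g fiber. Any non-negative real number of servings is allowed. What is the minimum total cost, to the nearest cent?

$2.68

Compare the cost at each extreme point of the feasible region.
almonds only: max(9.7/1.2, 20/4) = 8.083 servings → $8.49.
chickpeas only: max(9.7/2.9, 20/6) = 3.345 servings → $2.68.
almonds + chickpeas with both targets exact would need a negative amount; discard.
The minimum over all feasible corners is $2.68.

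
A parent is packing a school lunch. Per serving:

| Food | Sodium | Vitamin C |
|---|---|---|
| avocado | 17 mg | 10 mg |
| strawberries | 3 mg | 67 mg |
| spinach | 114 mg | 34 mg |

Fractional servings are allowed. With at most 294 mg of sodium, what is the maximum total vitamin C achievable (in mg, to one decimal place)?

6566.0 mg

Vitamin C per mg sodium: strawberries 22.33, avocado 0.5882, spinach 0.2982.
With no serving limits, spend the whole sodium allowance on strawberries: 294 mg / 3 mg × 67 mg = 6566.0 mg.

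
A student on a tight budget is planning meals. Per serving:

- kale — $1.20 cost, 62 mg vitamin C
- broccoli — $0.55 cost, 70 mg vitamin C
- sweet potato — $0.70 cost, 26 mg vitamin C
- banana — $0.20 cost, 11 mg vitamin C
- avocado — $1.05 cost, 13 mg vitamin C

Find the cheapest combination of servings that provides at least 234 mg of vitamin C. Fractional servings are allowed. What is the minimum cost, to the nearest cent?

$1.84

Cost per mg of vitamin C: broccoli $0.0079, banana $0.0182, kale $0.0194, sweet potato $0.0269, avocado $0.0808.
With no serving limits, use only broccoli: 234 mg / 70 mg = 3.343 servings × $0.55 = $1.84.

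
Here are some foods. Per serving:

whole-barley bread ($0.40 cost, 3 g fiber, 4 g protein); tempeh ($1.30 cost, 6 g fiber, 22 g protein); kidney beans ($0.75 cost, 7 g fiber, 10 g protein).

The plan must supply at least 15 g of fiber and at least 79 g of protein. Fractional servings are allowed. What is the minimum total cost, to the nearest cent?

For a min-cost LP with two ≥-constraints, a basic feasible solution has at most two positive variables.
whole-barley bread only: max(15/3, 79/4) = 19.75 servings → $7.90.
tempeh only: max(15/6, 79/22) = 3.591 servings → $4.67.
kidney beans only: max(15/7, 79/10) = 7.9 servings → $5.92.
whole-barley bread + tempeh: the both-tight solution has a negative serving — not a feasible corner.
whole-barley bread + kidney beans: the both-tight solution has a negative serving — not a feasible corner.
tempeh + kidney beans: intersection lies outside the first quadrant.
So the least-cost plan costs $4.67.

$4.67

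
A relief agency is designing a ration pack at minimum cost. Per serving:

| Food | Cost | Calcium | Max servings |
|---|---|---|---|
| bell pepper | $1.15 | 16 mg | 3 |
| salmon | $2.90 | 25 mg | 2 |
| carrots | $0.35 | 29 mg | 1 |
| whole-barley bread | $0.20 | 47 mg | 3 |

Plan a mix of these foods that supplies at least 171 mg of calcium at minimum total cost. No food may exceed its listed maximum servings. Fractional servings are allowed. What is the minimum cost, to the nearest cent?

$1.02

Cost per mg of calcium: whole-barley bread $0.0043, carrots $0.0121, bell pepper $0.0719, salmon $0.1160.
Take 3 servings of whole-barley bread: +141.0 mg calcium for $0.60 (total $0.60, still need 30.0 mg).
Take 1 serving of carrots: +29.0 mg calcium for $0.35 (total $0.95, still need 1.0 mg).
Take 0.0625 servings of bell pepper: +1.0 mg calcium for $0.07 (total $1.02, still need 0.0 mg).
Filling from the cheapest source first is optimal under one linear minimum: $1.02.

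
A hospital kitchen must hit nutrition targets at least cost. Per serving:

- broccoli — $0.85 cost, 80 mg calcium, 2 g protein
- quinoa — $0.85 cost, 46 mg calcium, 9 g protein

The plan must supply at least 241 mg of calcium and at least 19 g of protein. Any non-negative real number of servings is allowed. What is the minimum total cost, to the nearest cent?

$3.16

Two binding constraints pin down two serving amounts, so the optimal mix uses at most two foods. The candidates are each food alone (scaled to the tighter of calcium/protein) and each pair with both constraints tight.
broccoli only: max(241/80, 19/2) = 9.5 servings → $8.07.
quinoa only: max(241/46, 19/9) = 5.239 servings → $4.45.
broccoli + quinoa with both tight: 2.062 servings and 1.653 servings → $3.16.
So the least-cost plan costs $3.16.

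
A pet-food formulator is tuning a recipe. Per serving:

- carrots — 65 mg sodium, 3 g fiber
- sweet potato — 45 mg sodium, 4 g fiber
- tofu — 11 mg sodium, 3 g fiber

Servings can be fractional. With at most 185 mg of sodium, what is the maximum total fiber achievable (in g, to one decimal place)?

Fiber per mg sodium: tofu 0.2727, sweet potato 0.08889, carrots 0.04615.
With no serving limits, spend the whole sodium allowance on tofu: 185 mg / 11 mg × 3 g = 50.5 g.

50.5 g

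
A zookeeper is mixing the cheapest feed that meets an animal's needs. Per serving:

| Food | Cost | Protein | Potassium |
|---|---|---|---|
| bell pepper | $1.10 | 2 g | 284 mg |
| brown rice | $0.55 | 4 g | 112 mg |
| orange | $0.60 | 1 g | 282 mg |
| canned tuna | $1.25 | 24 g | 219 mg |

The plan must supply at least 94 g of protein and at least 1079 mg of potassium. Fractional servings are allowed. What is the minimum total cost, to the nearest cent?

Compare the cost at each extreme point of the feasible region.
bell pepper only: max(94/2, 1079/284) = 47 servings → $51.70.
brown rice only: max(94/4, 1079/112) = 23.5 servings → $12.93.
orange only: max(94/1, 1079/282) = 94 servings → $56.40.
canned tuna only: max(94/24, 1079/219) = 4.927 servings → $6.16.
bell pepper + brown rice: the both-tight solution has a negative serving — not a feasible corner.
bell pepper + orange: intersection lies outside the first quadrant.
bell pepper + canned tuna with both tight: 0.8325 servings and 3.847 servings → $5.72.
brown rice + orange with both targets exact would need a negative amount; discard.
brown rice + canned tuna with both tight: 2.93 servings and 3.428 servings → $5.90.
orange + canned tuna with both tight: 0.8108 servings and 3.883 servings → $5.34.
Cheapest feasible corner: $5.34.

$5.34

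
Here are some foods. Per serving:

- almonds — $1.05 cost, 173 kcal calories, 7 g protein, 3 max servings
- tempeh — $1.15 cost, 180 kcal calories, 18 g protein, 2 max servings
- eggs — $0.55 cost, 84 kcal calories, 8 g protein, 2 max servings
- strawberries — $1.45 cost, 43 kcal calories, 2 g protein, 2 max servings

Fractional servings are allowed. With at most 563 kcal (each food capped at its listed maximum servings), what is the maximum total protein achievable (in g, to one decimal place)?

Protein per kcal: tempeh 0.1, eggs 0.09524, strawberries 0.04651, almonds 0.04046.
Take 2 servings of tempeh: uses 360 kcal, +36.0 g protein (running total 36.0 g).
Take 2 servings of eggs: uses 168 kcal, +16.0 g protein (running total 52.0 g).
Take 0.814 servings of strawberries: uses 35 kcal, +1.6 g protein (running total 53.6 g).
Filling greedily by protein-per-kcal is optimal for one linear limit, giving 53.6 g.

53.6 g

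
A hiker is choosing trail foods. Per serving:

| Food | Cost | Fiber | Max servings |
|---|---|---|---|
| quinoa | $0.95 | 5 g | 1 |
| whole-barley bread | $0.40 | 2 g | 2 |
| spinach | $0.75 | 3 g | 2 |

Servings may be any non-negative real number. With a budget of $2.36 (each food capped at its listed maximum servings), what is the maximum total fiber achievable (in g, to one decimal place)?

11.4 g

Fiber per dollar: quinoa 5.263, whole-barley bread 5, spinach 4.
Take 1 serving of quinoa: spends $0.95, +5.0 g fiber (running total 5.0 g).
Take 2 servings of whole-barley bread: spends $0.80, +4.0 g fiber (running total 9.0 g).
Take 0.8133 servings of spinach: spends $0.61, +2.4 g fiber (running total 11.4 g).
Greedy by best ratio exhausts the cost allowance optimally: 11.4 g.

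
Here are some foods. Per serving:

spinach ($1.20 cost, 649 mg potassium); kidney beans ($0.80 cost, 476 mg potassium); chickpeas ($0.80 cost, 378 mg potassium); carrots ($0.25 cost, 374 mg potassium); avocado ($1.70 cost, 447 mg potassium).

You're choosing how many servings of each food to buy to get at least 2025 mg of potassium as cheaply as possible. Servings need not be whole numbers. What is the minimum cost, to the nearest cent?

Cost per mg of potassium: carrots $0.0007, kidney beans $0.0017, spinach $0.0018, chickpeas $0.0021, avocado $0.0038.
With no serving limits, use only carrots: 2025 mg / 374 mg = 5.414 servings × $0.25 = $1.35.

$1.35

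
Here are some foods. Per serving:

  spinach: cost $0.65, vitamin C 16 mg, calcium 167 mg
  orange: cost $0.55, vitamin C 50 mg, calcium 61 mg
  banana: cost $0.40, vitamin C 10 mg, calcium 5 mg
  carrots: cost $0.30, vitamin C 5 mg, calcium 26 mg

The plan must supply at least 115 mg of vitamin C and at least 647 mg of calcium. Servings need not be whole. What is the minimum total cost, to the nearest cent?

$2.89

With two linear requirements the optimum uses one or two foods; enumerate the corners.
spinach only: max(115/16, 647/167) = 7.188 servings → $4.67.
orange only: max(115/50, 647/61) = 10.61 servings → $5.83.
banana only: max(115/10, 647/5) = 129.4 servings → $51.76.
carrots only: max(115/5, 647/26) = 24.88 servings → $7.47.
spinach + orange with both tight: 3.436 servings and 1.201 servings → $2.89.
spinach + banana with both tight: 3.708 servings and 5.568 servings → $4.64.
spinach + carrots with both tight: 0.5847 servings and 21.13 servings → $6.72.
orange + banana with both targets exact would need a negative amount; discard.
orange + carrots: the both-tight solution has a negative serving — not a feasible corner.
banana + carrots: intersection lies outside the first quadrant.
So the least-cost plan costs $2.89.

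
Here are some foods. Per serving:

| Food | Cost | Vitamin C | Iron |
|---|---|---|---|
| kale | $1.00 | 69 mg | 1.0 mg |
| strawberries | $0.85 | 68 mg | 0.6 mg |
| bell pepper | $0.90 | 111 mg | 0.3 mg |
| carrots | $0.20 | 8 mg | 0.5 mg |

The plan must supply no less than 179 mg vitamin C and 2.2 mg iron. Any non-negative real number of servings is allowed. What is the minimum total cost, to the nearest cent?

The cheapest plan sits at a corner of the feasible region — with two constraints it uses at most two foods.
kale only: max(179/69, 2.2/1.0) = 2.594 servings → $2.59.
strawberries only: max(179/68, 2.2/0.6) = 3.667 servings → $3.12.
bell pepper only: max(179/111, 2.2/0.3) = 7.333 servings → $6.60.
carrots only: max(179/8, 2.2/0.5) = 22.38 servings → $4.47.
kale + strawberries with both tight: 1.586 servings and 1.023 servings → $2.46.
kale + bell pepper with both tight: 2.11 servings and 0.3012 servings → $2.38.
kale + carrots: intersection lies outside the first quadrant.
strawberries + bell pepper with both targets exact would need a negative amount; discard.
strawberries + carrots with both tight: 2.462 servings and 1.445 servings → $2.38.
bell pepper + carrots with both tight: 1.354 servings and 3.588 servings → $1.94.
Cheapest feasible corner: $1.94.

$1.94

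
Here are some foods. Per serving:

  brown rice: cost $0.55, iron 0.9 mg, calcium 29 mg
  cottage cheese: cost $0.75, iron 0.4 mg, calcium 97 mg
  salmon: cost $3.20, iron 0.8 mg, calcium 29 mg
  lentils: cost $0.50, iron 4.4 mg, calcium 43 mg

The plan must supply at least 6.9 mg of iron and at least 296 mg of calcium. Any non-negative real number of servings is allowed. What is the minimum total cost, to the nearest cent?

$2.51

An LP optimum is at a vertex; with two nutrient constraints at most two foods are used. Check each candidate.
brown rice only: max(6.9/0.9, 296/29) = 10.21 servings → $5.61.
cottage cheese only: max(6.9/0.4, 296/97) = 17.25 servings → $12.94.
salmon only: max(6.9/0.8, 296/29) = 10.21 servings → $32.66.
lentils only: max(6.9/4.4, 296/43) = 6.884 servings → $3.44.
brown rice + cottage cheese with both tight: 7.277 servings and 0.8758 servings → $4.66.
brown rice + salmon: the both-tight solution has a negative serving — not a feasible corner.
brown rice + lentils: the both-tight solution has a negative serving — not a feasible corner.
cottage cheese + salmon with both tight: 0.5561 servings and 8.347 servings → $27.13.
cottage cheese + lentils with both tight: 2.455 servings and 1.345 servings → $2.51.
salmon + lentils: the both-tight solution has a negative serving — not a feasible corner.
So the least-cost plan costs $2.51.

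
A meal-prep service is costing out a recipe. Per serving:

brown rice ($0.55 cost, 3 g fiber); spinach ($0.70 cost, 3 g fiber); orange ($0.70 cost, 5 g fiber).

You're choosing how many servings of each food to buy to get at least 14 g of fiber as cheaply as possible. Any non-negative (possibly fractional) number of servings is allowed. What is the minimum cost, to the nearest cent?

$1.96

Cost per g of fiber: orange $0.1400, brown rice $0.1833, spinach $0.2333.
With no serving limits, use only orange: 14 g / 5 g = 2.8 servings × $0.70 = $1.96.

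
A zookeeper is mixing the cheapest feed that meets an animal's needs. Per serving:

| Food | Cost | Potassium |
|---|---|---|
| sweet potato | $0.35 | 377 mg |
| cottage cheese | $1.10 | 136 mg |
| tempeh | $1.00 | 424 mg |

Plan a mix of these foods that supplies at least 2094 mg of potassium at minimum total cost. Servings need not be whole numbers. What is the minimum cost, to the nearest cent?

$1.94

Cost per mg of potassium: sweet potato $0.0009, tempeh $0.0024, cottage cheese $0.0081.
With no serving limits, use only sweet potato: 2094 mg / 377 mg = 5.554 servings × $0.35 = $1.94.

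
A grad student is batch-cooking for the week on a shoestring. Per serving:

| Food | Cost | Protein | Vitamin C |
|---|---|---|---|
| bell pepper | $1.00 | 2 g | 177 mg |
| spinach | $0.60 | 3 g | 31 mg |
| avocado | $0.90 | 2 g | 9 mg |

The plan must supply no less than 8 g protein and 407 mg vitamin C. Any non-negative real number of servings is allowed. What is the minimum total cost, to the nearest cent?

$2.84

Check every corner: each single food scaled to meet both minima, and each pair solved so both constraints bind.
bell pepper only: max(8/2, 407/177) = 4 servings → $4.00.
spinach only: max(8/3, 407/31) = 13.13 servings → $7.88.
avocado only: max(8/2, 407/9) = 45.22 servings → $40.70.
bell pepper + spinach with both tight: 2.075 servings and 1.284 servings → $2.84.
bell pepper + avocado with both tight: 2.208 servings and 1.792 servings → $3.82.
spinach + avocado: intersection lies outside the first quadrant.
Cheapest feasible corner: $2.84.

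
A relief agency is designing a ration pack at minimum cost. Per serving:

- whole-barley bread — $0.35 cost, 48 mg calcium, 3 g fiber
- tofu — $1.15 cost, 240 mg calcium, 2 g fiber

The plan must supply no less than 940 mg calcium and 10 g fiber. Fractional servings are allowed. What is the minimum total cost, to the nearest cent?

Compare the cost at each extreme point of the feasible region.
whole-barley bread only: max(940/48, 10/3) = 19.58 servings → $6.85.
tofu only: max(940/240, 10/2) = 5 servings → $5.75.
whole-barley bread + tofu with both tight: 0.8333 servings and 3.75 servings → $4.60.
So the least-cost plan costs $4.60.

$4.60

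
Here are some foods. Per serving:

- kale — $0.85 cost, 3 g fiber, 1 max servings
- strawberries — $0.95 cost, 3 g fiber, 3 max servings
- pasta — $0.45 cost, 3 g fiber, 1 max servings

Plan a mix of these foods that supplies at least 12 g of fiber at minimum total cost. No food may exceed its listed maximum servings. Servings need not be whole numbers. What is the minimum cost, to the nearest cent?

$3.20

Cost per g of fiber: pasta $0.1500, kale $0.2833, strawberries $0.3167.
Take 1 serving of pasta: +3.0 g fiber for $0.45 (total $0.45, still need 9.0 g).
Take 1 serving of kale: +3.0 g fiber for $0.85 (total $1.30, still need 6.0 g).
Take 2 servings of strawberries: +6.0 g fiber for $1.90 (total $3.20, still need 0.0 g).
Filling from the cheapest source first is optimal under one linear minimum: $3.20.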